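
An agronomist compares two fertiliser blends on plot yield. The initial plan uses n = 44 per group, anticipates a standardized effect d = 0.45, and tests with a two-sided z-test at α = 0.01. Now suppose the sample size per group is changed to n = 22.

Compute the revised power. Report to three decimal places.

Power ≈ 0.139

With n = 22 per group: δ = d·√(n/2) = 0.45 × √(22/2) = 1.4925. Critical value z_{0.005} = 2.576.
Revised power = Φ(δ − 2.576) + Φ(−δ − 2.576) = Φ(-1.083) + Φ(-4.068) = 0.1393 + 0.0000 = 0.1394.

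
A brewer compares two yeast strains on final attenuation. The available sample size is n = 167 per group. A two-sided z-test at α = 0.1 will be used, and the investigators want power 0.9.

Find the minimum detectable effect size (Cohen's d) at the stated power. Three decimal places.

Required noncentrality: δ = z_{0.05} + z_{0.10} = 1.645 + 1.282 = 2.926.
(The second rejection-region term Φ(−δ − z_{α/2}) is negligible and dropped.)
δ = d·√(n/2) ⇒ d = δ/√(n/2) = 2.926/√(167/2) = 0.3203.

d ≈ 0.320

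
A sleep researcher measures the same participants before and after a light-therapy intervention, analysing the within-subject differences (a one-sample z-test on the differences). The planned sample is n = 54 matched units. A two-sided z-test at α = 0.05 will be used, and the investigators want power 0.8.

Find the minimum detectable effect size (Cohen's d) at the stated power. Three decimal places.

d ≈ 0.381

Required noncentrality: δ = z_{0.025} + z_{0.20} = 1.960 + 0.842 = 2.802.
(Lower-tail contribution to power is negligible for δ > 0.)
δ = d·√n ⇒ d = δ/√n = 2.802/√54 = 0.3812.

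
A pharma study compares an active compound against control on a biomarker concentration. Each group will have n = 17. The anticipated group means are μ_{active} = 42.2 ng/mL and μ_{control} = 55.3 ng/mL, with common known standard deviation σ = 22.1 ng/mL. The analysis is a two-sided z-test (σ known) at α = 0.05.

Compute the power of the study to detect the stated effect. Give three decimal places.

Standardized effect: d = |μ_{active} − μ_{control}| / σ = |42.2 − 55.3| / 22.1 = 0.5928
Noncentrality parameter: δ = d·√(n/2) = 0.5928 × √(17/2) = 1.7282
Critical value for a two-sided test at α = 0.05: z_{α/2} = 1.960.
Power = Φ(δ − 1.960) + Φ(−δ − 1.960) = Φ(-0.232) + Φ(-3.688) = 0.4084 + 0.0001 = 0.4085.

Power ≈ 0.408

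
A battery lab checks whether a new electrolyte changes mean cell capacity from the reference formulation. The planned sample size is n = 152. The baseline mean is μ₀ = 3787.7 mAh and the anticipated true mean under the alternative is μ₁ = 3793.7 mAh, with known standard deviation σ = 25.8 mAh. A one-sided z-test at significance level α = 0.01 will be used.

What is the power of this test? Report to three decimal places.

Standardized effect: d = |μ₁ − μ₀| / σ = |3793.7 − 3787.7| / 25.8 = 0.2326
Noncentrality parameter: δ = d·√n = 0.2326 × √152 = 2.8672
Critical value for a one-sided test at α = 0.01: z_α = 2.326.
Power = Φ(δ − 2.326) = Φ(0.541) = 0.7057.

Power ≈ 0.706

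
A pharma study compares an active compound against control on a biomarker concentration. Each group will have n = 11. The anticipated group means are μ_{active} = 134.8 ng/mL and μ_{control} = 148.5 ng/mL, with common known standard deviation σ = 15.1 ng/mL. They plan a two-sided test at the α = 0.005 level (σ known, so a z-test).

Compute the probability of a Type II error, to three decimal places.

β ≈ 0.752

Standardized effect: d = |μ_{active} − μ_{control}| / σ = |134.8 − 148.5| / 15.1 = 0.9073
Noncentrality parameter: δ = d·√(n/2) = 0.9073 × √(11/2) = 2.1278
Two-sided α = 0.005 → critical value z_{0.0025} = 2.807.
Power = Φ(δ − 2.807) + Φ(−δ − 2.807) = Φ(-0.679) + Φ(-4.935) = 0.2485 + 0.0000 = 0.2485.
Type II error: β = 1 − power = 1 − 0.2485 = 0.7515.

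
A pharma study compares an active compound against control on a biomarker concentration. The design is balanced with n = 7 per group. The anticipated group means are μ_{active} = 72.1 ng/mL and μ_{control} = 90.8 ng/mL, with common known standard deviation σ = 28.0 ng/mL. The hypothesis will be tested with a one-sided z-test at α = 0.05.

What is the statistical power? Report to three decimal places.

Standardized effect: d = |μ_{active} − μ_{control}| / σ = |72.1 − 90.8| / 28.0 = 0.6679
Noncentrality parameter: λ = d·√(n/2) = 0.6679 × √(7/2) = 1.2494
Critical value for a one-sided test at α = 0.05: z_α = 1.645.
Power = Φ(λ − 1.645) = Φ(-0.395) = 0.3463.

Power ≈ 0.346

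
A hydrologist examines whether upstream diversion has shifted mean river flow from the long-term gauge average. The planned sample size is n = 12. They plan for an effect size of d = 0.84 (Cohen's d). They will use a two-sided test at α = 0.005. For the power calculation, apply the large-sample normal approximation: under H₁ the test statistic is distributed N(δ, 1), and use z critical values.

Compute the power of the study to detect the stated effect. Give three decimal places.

Power ≈ 0.541

Noncentrality parameter: δ = d·√n = 0.84 × √12 = 2.9098
Two-sided α = 0.005 → critical value z_{0.0025} = 2.807.
Power = Φ(δ − 2.807) + Φ(−δ − 2.807) = Φ(0.103) + Φ(-5.717) = 0.5409 + 0.0000 = 0.5409.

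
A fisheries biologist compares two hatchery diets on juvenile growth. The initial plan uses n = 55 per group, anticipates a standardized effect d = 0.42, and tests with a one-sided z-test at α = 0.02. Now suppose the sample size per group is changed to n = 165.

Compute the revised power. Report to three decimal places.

With n = 165 per group: δ = d·√(n/2) = 0.42 × √(165/2) = 3.8148. Critical value z_{0.02} = 2.054.
Revised power = P(Z > 2.054 − δ) = Φ(1.761) = 0.9609.

Power ≈ 0.961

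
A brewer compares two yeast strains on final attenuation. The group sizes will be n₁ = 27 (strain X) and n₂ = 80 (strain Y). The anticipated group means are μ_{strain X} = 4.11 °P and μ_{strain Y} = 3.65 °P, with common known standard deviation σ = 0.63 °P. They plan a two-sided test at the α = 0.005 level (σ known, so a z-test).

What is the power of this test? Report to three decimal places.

Power ≈ 0.682

Standardized effect: d = |μ_{strain X} − μ_{strain Y}| / σ = |4.11 − 3.65| / 0.63 = 0.7302
Noncentrality parameter: δ = d / √(1/n₁ + 1/n₂) = 0.7302 / √(1/27 + 1/80) = 3.2806
Two-sided α = 0.005 → critical value z_{0.0025} = 2.807.
Power = Φ(δ − 2.807) + Φ(−δ − 2.807) = Φ(0.474) + Φ(-6.088) = 0.6821 + 0.0000 = 0.6821.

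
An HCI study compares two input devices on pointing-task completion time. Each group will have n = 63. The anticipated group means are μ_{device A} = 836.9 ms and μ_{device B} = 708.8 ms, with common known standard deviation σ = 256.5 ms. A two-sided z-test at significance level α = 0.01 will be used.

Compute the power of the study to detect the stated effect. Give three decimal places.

Standardized effect: d = |μ_{device A} − μ_{device B}| / σ = |836.9 − 708.8| / 256.5 = 0.4994
Noncentrality parameter: δ = d·√(n/2) = 0.4994 × √(63/2) = 2.8030
Critical value for a two-sided test at α = 0.01: z_{α/2} = 2.576.
Power = Φ(δ − 2.576) + Φ(−δ − 2.576) = Φ(0.227) + Φ(-5.379) = 0.5898 + 0.0000 = 0.5898.

Power ≈ 0.590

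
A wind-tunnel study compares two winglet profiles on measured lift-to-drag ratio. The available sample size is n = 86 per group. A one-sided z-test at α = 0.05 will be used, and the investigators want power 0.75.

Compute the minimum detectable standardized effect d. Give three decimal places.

d ≈ 0.354

Need Φ(δ − 1.645) = 0.75, so δ = 1.645 + 0.674 = 2.319.
δ = d·√(n/2) ⇒ d = δ/√(n/2) = 2.319/√(86/2) = 0.3537.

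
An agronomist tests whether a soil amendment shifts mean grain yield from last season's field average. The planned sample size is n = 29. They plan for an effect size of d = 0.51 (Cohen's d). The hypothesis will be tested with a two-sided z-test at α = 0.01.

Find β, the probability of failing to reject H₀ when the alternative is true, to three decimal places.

Noncentrality parameter: δ = d·√n = 0.51 × √29 = 2.7464
Two-sided α = 0.01 → critical value z_{0.005} = 2.576.
Power = Φ(δ − 2.576) + Φ(−δ − 2.576) = Φ(0.171) + Φ(-5.322) = 0.5677 + 0.0000 = 0.5677.
Type II error: β = 1 − power = 1 − 0.5677 = 0.4323.

β ≈ 0.432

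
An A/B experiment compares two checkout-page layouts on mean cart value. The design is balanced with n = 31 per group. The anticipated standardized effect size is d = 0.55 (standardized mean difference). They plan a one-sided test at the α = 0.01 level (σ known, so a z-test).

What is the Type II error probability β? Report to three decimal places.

β ≈ 0.564

Noncentrality parameter: δ = d·√(n/2) = 0.55 × √(31/2) = 2.1654
Critical value for a one-sided test at α = 0.01: z_α = 2.326.
Power = Φ(δ − 2.326) = Φ(-0.161) = 0.4360.
Type II error: β = 1 − power = 1 − 0.4360 = 0.5640.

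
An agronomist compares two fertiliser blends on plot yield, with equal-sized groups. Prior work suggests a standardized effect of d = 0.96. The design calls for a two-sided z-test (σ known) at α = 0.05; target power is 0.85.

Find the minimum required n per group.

For power 0.85 need Φ(δ − z_{0.025}) = 0.85, so δ = z_{0.025} + z_{0.15} = 1.960 + 1.036 = 2.996.
(The Φ(−δ − z_{α/2}) term is vanishingly small for δ > 0 and is dropped in the standard sample-size formula.)
δ = d·√(n/2) ⇒ n = 2(δ/d)² = 2 × (2.996 / 0.96)² = 19.48.
Round up to the next whole unit.

n = 20 per group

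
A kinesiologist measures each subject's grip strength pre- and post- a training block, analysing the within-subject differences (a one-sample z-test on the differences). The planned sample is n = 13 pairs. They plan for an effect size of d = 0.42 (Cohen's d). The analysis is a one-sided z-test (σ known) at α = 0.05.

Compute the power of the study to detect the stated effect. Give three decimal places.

Noncentrality parameter: δ = d·√n = 0.42 × √13 = 1.5143
One-sided α = 0.05 → critical value z_{0.05} = 1.645.
Power = Φ(δ − 1.645) = Φ(-0.131) = 0.4481.

Power ≈ 0.448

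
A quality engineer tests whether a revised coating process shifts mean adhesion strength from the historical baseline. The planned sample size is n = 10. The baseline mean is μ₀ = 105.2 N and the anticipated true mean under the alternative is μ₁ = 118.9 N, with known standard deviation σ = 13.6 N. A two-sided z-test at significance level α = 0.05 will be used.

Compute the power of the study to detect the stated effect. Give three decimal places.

Power ≈ 0.890

Standardized effect: d = |μ₁ − μ₀| / σ = |118.9 − 105.2| / 13.6 = 1.0074
Noncentrality parameter: δ = d·√n = 1.0074 × √10 = 3.1855
Critical value for a two-sided test at α = 0.05: z_{α/2} = 1.960.
Power = Φ(δ − 1.960) + Φ(−δ − 1.960) = Φ(1.226) + Φ(-5.145) = 0.8898 + 0.0000 = 0.8898.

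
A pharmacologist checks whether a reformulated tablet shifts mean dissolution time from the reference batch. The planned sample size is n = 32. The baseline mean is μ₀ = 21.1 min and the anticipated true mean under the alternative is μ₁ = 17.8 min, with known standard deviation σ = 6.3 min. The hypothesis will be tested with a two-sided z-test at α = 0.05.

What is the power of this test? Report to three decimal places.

Standardized effect: d = |μ₁ − μ₀| / σ = |17.8 − 21.1| / 6.3 = 0.5238
Noncentrality parameter: δ = d·√n = 0.5238 × √32 = 2.9631
Critical value for a two-sided test at α = 0.05: z_{α/2} = 1.960.
Power = Φ(δ − 1.960) + Φ(−δ − 1.960) = Φ(1.003) + Φ(-4.923) = 0.8421 + 0.0000 = 0.8421.

Power ≈ 0.842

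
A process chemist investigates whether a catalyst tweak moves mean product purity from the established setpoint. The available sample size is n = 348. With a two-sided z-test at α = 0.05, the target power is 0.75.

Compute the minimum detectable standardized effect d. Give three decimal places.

d ≈ 0.141

Need Φ(δ − 1.960) = 0.75, so δ = 1.960 + 0.674 = 2.634.
(The second rejection-region term Φ(−δ − z_{α/2}) is negligible and dropped.)
δ = d·√n ⇒ d = δ/√n = 2.634/√348 = 0.1412.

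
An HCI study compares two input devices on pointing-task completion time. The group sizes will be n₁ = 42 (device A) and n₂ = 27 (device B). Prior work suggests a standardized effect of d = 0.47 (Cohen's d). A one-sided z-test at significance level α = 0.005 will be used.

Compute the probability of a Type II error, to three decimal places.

Noncentrality parameter: δ = d / √(1/n₁ + 1/n₂) = 0.47 / √(1/42 + 1/27) = 1.9054
Critical value for a one-sided test at α = 0.005: z_α = 2.576.
Power = P(Z > 2.576 − δ) = Φ(-0.670) = 0.2513.
Type II error: β = 1 − power = 1 − 0.2513 = 0.7487.

β ≈ 0.749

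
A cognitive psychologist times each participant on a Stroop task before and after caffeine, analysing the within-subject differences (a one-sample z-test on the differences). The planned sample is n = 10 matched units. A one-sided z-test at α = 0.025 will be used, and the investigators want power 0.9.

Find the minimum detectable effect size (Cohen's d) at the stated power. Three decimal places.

Required noncentrality: δ = z_{0.025} + z_{0.10} = 1.960 + 1.282 = 3.242.
δ = d·√n ⇒ d = δ/√n = 3.242/√10 = 1.0251.

d ≈ 1.025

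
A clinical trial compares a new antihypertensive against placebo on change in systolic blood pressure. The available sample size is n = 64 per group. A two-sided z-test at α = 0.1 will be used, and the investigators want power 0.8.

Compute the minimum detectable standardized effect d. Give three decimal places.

d ≈ 0.440

Need Φ(δ − 1.645) = 0.8, so δ = 1.645 + 0.842 = 2.486.
(The second rejection-region term Φ(−δ − z_{α/2}) is negligible and dropped.)
δ = d·√(n/2) ⇒ d = δ/√(n/2) = 2.486/√(64/2) = 0.4396.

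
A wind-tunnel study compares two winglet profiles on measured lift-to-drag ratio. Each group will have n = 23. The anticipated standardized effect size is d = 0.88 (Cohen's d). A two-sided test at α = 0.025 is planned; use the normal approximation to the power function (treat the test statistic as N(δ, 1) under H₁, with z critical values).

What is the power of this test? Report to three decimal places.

Noncentrality parameter: δ = d·√(n/2) = 0.88 × √(23/2) = 2.9842
Two-sided α = 0.025 → critical value z_{0.0125} = 2.241.
Power = Φ(δ − 2.241) + Φ(−δ − 2.241) = Φ(0.743) + Φ(-5.226) = 0.7712 + 0.0000 = 0.7712.

Power ≈ 0.771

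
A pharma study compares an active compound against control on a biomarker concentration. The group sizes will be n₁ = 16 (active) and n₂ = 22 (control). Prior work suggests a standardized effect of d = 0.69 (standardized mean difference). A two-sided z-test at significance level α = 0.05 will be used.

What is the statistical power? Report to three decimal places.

Noncentrality parameter: δ = d / √(1/n₁ + 1/n₂) = 0.69 / √(1/16 + 1/22) = 2.1000
Critical value for a two-sided test at α = 0.05: z_{α/2} = 1.960.
Power = Φ(δ − 1.960) + Φ(−δ − 1.960) = Φ(0.140) + Φ(-4.060) = 0.5557 + 0.0000 = 0.5557.

Power ≈ 0.556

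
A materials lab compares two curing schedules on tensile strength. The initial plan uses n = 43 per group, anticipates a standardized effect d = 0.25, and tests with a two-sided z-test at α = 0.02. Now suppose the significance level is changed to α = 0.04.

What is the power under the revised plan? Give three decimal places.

Power ≈ 0.186

δ = d·√(n/2) = 0.25 × √(43/2) = 1.1592 (unchanged). New critical value: z_{0.02} = 2.054.
Revised power = Φ(δ − 2.054) + Φ(−δ − 2.054) = Φ(-0.895) + Φ(-3.213) = 0.1855 + 0.0007 = 0.1862.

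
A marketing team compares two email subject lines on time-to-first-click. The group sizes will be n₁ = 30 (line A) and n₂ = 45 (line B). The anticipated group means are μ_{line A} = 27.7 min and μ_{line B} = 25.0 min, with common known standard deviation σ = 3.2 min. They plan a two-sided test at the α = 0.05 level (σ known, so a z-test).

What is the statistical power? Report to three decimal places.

Power ≈ 0.947

Standardized effect: d = |μ_{line A} − μ_{line B}| / σ = |27.7 − 25.0| / 3.2 = 0.8438
Noncentrality parameter: δ = d / √(1/n₁ + 1/n₂) = 0.8438 / √(1/30 + 1/45) = 3.5797
Critical value for a two-sided test at α = 0.05: z_{α/2} = 1.960.
Power = Φ(δ − 1.960) + Φ(−δ − 1.960) = Φ(1.620) + Φ(-5.540) = 0.9474 + 0.0000 = 0.9474.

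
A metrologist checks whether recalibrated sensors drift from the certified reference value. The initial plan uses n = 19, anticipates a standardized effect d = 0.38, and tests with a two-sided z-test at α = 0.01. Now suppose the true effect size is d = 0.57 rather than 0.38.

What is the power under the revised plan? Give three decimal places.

Power ≈ 0.464

With d = 0.57: δ = d·√n = 0.57 × √19 = 2.4846. Critical value z_{0.005} = 2.576.
Revised power = Φ(δ − 2.576) + Φ(−δ − 2.576) = Φ(-0.091) + Φ(-5.060) = 0.4636 + 0.0000 = 0.4636.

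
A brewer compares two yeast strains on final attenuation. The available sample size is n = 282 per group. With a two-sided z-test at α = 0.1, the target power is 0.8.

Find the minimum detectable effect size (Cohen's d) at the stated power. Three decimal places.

Required noncentrality: δ = z_{0.05} + z_{0.20} = 1.645 + 0.842 = 2.486.
(Lower-tail contribution to power is negligible for δ > 0.)
δ = d·√(n/2) ⇒ d = δ/√(n/2) = 2.486/√(282/2) = 0.2094.

d ≈ 0.209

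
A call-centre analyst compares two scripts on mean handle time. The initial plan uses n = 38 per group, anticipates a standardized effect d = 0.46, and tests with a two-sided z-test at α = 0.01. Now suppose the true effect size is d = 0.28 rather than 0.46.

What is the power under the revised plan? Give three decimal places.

With d = 0.28: δ = d·√(n/2) = 0.28 × √(38/2) = 1.2205. Critical value z_{0.005} = 2.576.
Revised power = Φ(δ − 2.576) + Φ(−δ − 2.576) = Φ(-1.355) + Φ(-3.796) = 0.0877 + 0.0001 = 0.0877.

Power ≈ 0.088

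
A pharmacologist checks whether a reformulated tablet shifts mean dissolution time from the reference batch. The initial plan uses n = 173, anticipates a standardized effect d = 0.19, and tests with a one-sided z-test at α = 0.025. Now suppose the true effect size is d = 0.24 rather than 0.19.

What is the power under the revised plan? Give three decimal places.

Power ≈ 0.884

With d = 0.24: δ = d·√n = 0.24 × √173 = 3.1567. Critical value z_{0.025} = 1.960.
Revised power = P(Z > 1.960 − δ) = Φ(1.197) = 0.8843.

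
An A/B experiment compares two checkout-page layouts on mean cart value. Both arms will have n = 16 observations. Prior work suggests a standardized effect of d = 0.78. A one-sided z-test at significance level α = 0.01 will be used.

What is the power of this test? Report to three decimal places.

Power ≈ 0.452

Noncentrality parameter: δ = d·√(n/2) = 0.78 × √(16/2) = 2.2062
One-sided α = 0.01 → critical value z_{0.01} = 2.326.
Power = Φ(δ − 2.326) = Φ(-0.120) = 0.4522.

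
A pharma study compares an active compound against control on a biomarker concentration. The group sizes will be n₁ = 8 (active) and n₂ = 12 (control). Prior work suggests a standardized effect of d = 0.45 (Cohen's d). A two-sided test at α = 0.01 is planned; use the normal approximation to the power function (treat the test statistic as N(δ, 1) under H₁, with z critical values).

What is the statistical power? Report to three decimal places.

Power ≈ 0.056

Noncentrality parameter: δ = d / √(1/n₁ + 1/n₂) = 0.45 / √(1/8 + 1/12) = 0.9859
Two-sided α = 0.01 → critical value z_{0.005} = 2.576.
Power = Φ(δ − 2.576) + Φ(−δ − 2.576) = Φ(-1.590) + Φ(-3.562) = 0.0559 + 0.0002 = 0.0561.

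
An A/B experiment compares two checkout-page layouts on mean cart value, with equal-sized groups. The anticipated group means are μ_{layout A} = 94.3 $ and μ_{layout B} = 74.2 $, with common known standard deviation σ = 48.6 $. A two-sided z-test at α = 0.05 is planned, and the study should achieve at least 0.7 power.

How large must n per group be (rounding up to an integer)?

n = 73 per group

Standardized effect: d = |μ_{layout A} − μ_{layout B}| / σ = |94.3 − 74.2| / 48.6 = 0.4136
For power 0.7 need Φ(δ − z_{0.025}) = 0.7, so δ = z_{0.025} + z_{0.30} = 1.960 + 0.524 = 2.484.
(Ignoring the negligible lower-tail rejection probability gives the usual closed-form inversion.)
δ = d·√(n/2) ⇒ n = 2(δ/d)² = 2 × (2.484 / 0.4136)² = 72.17.
Rounding up, n = 73 per group.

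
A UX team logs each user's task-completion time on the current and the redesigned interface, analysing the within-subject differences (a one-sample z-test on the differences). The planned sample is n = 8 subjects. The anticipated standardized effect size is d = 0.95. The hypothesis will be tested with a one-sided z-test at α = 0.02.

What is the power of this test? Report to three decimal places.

Noncentrality parameter: δ = d·√n = 0.95 × √8 = 2.6870
Critical value for a one-sided test at α = 0.02: z_α = 2.054.
Power = P(Z > 2.054 − δ) = Φ(0.633) = 0.7367.

Power ≈ 0.737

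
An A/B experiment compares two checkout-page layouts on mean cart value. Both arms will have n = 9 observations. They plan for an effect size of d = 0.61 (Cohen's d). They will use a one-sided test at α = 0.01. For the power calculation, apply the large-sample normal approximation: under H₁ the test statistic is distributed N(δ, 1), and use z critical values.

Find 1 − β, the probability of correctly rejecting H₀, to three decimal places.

Power ≈ 0.151

Noncentrality parameter: δ = d·√(n/2) = 0.61 × √(9/2) = 1.2940
Critical value for a one-sided test at α = 0.01: z_α = 2.326.
Power = P(Z > 2.326 − δ) = Φ(-1.032) = 0.1510.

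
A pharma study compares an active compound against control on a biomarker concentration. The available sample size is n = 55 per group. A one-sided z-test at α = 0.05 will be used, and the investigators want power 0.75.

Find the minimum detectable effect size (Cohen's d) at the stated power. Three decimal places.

Required noncentrality: δ = z_{0.05} + z_{0.25} = 1.645 + 0.674 = 2.319.
δ = d·√(n/2) ⇒ d = δ/√(n/2) = 2.319/√(55/2) = 0.4423.

d ≈ 0.442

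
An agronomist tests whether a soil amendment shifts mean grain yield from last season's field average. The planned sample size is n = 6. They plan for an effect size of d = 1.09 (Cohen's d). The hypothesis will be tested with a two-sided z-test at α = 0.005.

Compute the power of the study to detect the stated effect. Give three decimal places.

Power ≈ 0.445

Noncentrality parameter: δ = d·√n = 1.09 × √6 = 2.6699
Two-sided α = 0.005 → critical value z_{0.0025} = 2.807.
Power = Φ(δ − 2.807) + Φ(−δ − 2.807) = Φ(-0.137) + Φ(-5.477) = 0.4455 + 0.0000 = 0.4455.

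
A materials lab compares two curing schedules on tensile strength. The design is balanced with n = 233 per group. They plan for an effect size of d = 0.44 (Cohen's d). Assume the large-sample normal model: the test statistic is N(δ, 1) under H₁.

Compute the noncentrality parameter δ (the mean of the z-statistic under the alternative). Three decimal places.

δ ≈ 4.749

The noncentrality parameter scales effect size by the design's sample-size factor: δ = d·√(n/2) = 0.44 × √(233/2) = 4.7491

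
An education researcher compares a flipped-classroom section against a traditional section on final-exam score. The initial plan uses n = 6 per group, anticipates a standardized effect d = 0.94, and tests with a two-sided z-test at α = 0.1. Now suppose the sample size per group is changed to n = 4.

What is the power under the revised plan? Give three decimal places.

Power ≈ 0.378

With n = 4 per group: δ = d·√(n/2) = 0.94 × √(4/2) = 1.3294. Critical value z_{0.05} = 1.645.
Revised power = Φ(δ − 1.645) + Φ(−δ − 1.645) = Φ(-0.315) + Φ(-2.974) = 0.3762 + 0.0015 = 0.3777.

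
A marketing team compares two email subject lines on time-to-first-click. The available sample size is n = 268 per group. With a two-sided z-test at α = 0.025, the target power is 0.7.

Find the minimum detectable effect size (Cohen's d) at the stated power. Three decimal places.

d ≈ 0.239

Required noncentrality: δ = z_{0.0125} + z_{0.30} = 2.241 + 0.524 = 2.766.
(Lower-tail contribution to power is negligible for δ > 0.)
δ = d·√(n/2) ⇒ d = δ/√(n/2) = 2.766/√(268/2) = 0.2389.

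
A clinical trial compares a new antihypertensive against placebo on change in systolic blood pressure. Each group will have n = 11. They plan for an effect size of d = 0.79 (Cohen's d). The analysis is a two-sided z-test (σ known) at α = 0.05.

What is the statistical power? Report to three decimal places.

Power ≈ 0.457

Noncentrality parameter: δ = d·√(n/2) = 0.79 × √(11/2) = 1.8527
Two-sided α = 0.05 → critical value z_{0.025} = 1.960.
Power = Φ(δ − 1.960) + Φ(−δ − 1.960) = Φ(-0.107) + Φ(-3.813) = 0.4573 + 0.0001 = 0.4574.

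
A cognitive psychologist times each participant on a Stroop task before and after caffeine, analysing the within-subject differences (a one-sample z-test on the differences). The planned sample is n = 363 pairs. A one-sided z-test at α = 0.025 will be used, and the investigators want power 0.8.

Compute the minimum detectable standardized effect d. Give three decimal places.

d ≈ 0.147

Need Φ(δ − 1.960) = 0.8, so δ = 1.960 + 0.842 = 2.802.
δ = d·√n ⇒ d = δ/√n = 2.802/√363 = 0.1470.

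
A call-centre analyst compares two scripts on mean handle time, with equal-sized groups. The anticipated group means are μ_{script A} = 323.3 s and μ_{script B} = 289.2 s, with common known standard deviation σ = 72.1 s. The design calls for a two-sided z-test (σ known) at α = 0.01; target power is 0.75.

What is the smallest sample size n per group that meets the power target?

Standardized effect: d = |μ_{script A} − μ_{script B}| / σ = |323.3 − 289.2| / 72.1 = 0.4730
For power 0.75 need Φ(δ − z_{0.005}) = 0.75, so δ = z_{0.005} + z_{0.25} = 2.576 + 0.674 = 3.250.
(The Φ(−δ − z_{α/2}) term is vanishingly small for δ > 0 and is dropped in the standard sample-size formula.)
δ = d·√(n/2) ⇒ n = 2(δ/d)² = 2 × (3.250 / 0.4730)² = 94.46.
Rounding up, n = 95 per group.

n = 95 per group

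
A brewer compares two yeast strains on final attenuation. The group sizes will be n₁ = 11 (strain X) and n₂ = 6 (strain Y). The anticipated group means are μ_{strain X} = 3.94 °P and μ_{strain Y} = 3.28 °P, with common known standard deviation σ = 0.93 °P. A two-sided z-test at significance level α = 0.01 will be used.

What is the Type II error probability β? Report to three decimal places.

Standardized effect: d = |μ_{strain X} − μ_{strain Y}| / σ = |3.94 − 3.28| / 0.93 = 0.7097
Noncentrality parameter: δ = d / √(1/n₁ + 1/n₂) = 0.7097 / √(1/11 + 1/6) = 1.3983
Two-sided α = 0.01 → critical value z_{0.005} = 2.576.
Power = Φ(δ − 2.576) + Φ(−δ − 2.576) = Φ(-1.178) + Φ(-3.974) = 0.1195 + 0.0000 = 0.1195.
Type II error: β = 1 − power = 1 − 0.1195 = 0.8805.

β ≈ 0.880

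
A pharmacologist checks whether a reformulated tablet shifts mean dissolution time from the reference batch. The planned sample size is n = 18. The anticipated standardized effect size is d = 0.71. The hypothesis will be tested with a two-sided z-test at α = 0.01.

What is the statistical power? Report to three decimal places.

Power ≈ 0.669

Noncentrality parameter: δ = d·√n = 0.71 × √18 = 3.0123
Critical value for a two-sided test at α = 0.01: z_{α/2} = 2.576.
Power = Φ(δ − 2.576) + Φ(−δ − 2.576) = Φ(0.436) + Φ(-5.588) = 0.6687 + 0.0000 = 0.6687.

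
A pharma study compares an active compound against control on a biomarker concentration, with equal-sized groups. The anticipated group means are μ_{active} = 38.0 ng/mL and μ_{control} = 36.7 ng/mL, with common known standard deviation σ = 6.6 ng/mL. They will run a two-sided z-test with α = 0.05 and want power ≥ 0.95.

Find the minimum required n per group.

n = 670 per group

Standardized effect: d = |μ_{active} − μ_{control}| / σ = |38.0 − 36.7| / 6.6 = 0.1970
Set Φ(δ − 1.960) = 0.95; then δ − 1.960 = Φ⁻¹(0.95) = 1.645, giving δ = 3.605.
(The Φ(−δ − z_{α/2}) term is vanishingly small for δ > 0 and is dropped in the standard sample-size formula.)
δ = d·√(n/2) ⇒ n = 2(δ/d)² = 2 × (3.605 / 0.1970)² = 669.88.
Round up to the next whole unit.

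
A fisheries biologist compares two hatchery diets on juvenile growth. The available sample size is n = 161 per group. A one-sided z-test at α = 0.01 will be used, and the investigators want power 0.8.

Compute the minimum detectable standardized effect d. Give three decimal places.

Need Φ(δ − 2.326) = 0.8, so δ = 2.326 + 0.842 = 3.168.
δ = d·√(n/2) ⇒ d = δ/√(n/2) = 3.168/√(161/2) = 0.3531.

d ≈ 0.353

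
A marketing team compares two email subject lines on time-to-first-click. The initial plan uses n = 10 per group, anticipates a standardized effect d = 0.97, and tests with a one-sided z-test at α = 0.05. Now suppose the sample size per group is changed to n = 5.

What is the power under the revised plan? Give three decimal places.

Power ≈ 0.456

With n = 5 per group: δ = d·√(n/2) = 0.97 × √(5/2) = 1.5337. Critical value z_{0.05} = 1.645.
Revised power = Φ(δ − 1.645) = Φ(-0.111) = 0.4557.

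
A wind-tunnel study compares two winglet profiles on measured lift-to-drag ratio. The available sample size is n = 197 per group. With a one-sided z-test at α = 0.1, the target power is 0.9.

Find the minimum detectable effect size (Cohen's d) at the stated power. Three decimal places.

Required noncentrality: δ = z_{0.1} + z_{0.10} = 1.282 + 1.282 = 2.563.
δ = d·√(n/2) ⇒ d = δ/√(n/2) = 2.563/√(197/2) = 0.2583.

d ≈ 0.258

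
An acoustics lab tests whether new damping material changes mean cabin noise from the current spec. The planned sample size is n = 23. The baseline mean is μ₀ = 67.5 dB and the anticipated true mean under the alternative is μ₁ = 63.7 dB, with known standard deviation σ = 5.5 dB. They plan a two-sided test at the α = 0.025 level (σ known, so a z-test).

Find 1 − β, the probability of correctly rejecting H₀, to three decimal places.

Power ≈ 0.858

Standardized effect: d = |μ₁ − μ₀| / σ = |63.7 − 67.5| / 5.5 = 0.6909
Noncentrality parameter: δ = d·√n = 0.6909 × √23 = 3.3135
Critical value for a two-sided test at α = 0.025: z_{α/2} = 2.241.
Power = Φ(δ − 2.241) + Φ(−δ − 2.241) = Φ(1.072) + Φ(-5.555) = 0.8582 + 0.0000 = 0.8582.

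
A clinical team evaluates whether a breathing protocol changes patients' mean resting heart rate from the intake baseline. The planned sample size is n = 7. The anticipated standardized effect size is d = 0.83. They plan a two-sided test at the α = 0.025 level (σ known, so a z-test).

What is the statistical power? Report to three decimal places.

Noncentrality parameter: δ = d·√n = 0.83 × √7 = 2.1960
Critical value for a two-sided test at α = 0.025: z_{α/2} = 2.241.
Power = Φ(δ − 2.241) + Φ(−δ − 2.241) = Φ(-0.045) + Φ(-4.437) = 0.4819 + 0.0000 = 0.4819.

Power ≈ 0.482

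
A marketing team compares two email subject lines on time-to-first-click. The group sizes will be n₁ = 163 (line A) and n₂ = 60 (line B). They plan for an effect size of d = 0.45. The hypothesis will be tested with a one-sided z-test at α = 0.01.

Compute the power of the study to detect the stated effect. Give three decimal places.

Power ≈ 0.743

Noncentrality parameter: δ = d / √(1/n₁ + 1/n₂) = 0.45 / √(1/163 + 1/60) = 2.9801
One-sided α = 0.01 → critical value z_{0.01} = 2.326.
Power = P(Z > 2.326 − δ) = Φ(0.654) = 0.7434.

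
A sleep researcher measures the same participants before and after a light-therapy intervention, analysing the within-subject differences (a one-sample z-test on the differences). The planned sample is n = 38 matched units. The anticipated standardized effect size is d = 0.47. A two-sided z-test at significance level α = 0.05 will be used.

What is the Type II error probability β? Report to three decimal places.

Noncentrality parameter: δ = d·√n = 0.47 × √38 = 2.8973
Critical value for a two-sided test at α = 0.05: z_{α/2} = 1.960.
Power = Φ(δ − 1.960) + Φ(−δ − 1.960) = Φ(0.937) + Φ(-4.857) = 0.8257 + 0.0000 = 0.8257.
Type II error: β = 1 − power = 1 − 0.8257 = 0.1743.

β ≈ 0.174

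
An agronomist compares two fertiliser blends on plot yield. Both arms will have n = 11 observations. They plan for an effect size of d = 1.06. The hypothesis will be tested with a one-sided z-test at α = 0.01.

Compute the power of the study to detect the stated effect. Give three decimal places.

Noncentrality parameter: δ = d·√(n/2) = 1.06 × √(11/2) = 2.4859
Critical value for a one-sided test at α = 0.01: z_α = 2.326.
Power = Φ(δ − 2.326) = Φ(0.160) = 0.5634.

Power ≈ 0.563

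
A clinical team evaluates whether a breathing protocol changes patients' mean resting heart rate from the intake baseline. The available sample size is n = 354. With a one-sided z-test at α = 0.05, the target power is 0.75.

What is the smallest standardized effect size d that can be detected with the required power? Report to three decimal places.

Need Φ(δ − 1.645) = 0.75, so δ = 1.645 + 0.674 = 2.319.
δ = d·√n ⇒ d = δ/√n = 2.319/√354 = 0.1233.

d ≈ 0.123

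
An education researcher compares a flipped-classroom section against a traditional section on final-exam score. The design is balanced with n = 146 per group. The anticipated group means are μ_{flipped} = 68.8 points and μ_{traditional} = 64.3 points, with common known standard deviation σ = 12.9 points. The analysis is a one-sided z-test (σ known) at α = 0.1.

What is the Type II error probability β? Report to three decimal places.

β ≈ 0.045

Standardized effect: d = |μ_{flipped} − μ_{traditional}| / σ = |68.8 − 64.3| / 12.9 = 0.3488
Noncentrality parameter: λ = d·√(n/2) = 0.3488 × √(146/2) = 2.9805
One-sided α = 0.1 → critical value z_{0.1} = 1.282.
Power = Φ(λ − 1.282) = Φ(1.699) = 0.9553.
Type II error: β = 1 − power = 1 − 0.9553 = 0.0447.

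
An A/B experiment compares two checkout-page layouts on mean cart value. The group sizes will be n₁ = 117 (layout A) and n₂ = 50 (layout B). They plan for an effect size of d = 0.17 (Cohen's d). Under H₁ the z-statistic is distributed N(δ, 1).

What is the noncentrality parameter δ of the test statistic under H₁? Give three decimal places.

The noncentrality parameter scales effect size by the design's sample-size factor: δ = d / √(1/n₁ + 1/n₂) = 0.17 / √(1/117 + 1/50) = 1.0062

δ ≈ 1.006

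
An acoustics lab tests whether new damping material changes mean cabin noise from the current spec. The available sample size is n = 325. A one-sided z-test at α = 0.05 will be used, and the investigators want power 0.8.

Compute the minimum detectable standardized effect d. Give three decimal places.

d ≈ 0.138

Required noncentrality: δ = z_{0.05} + z_{0.20} = 1.645 + 0.842 = 2.486.
δ = d·√n ⇒ d = δ/√n = 2.486/√325 = 0.1379.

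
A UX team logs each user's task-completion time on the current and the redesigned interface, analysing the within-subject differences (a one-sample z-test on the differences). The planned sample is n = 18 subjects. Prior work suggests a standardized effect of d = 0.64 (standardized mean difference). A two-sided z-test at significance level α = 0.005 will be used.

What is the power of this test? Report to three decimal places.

Power ≈ 0.463

Noncentrality parameter: δ = d·√n = 0.64 × √18 = 2.7153
Critical value for a two-sided test at α = 0.005: z_{α/2} = 2.807.
Power = Φ(δ − 2.807) + Φ(−δ − 2.807) = Φ(-0.092) + Φ(-5.522) = 0.4635 + 0.0000 = 0.4635.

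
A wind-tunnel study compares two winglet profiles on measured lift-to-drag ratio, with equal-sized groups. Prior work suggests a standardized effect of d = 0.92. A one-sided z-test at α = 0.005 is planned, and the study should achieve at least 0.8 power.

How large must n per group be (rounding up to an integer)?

Set Φ(δ − 2.576) = 0.8; then δ − 2.576 = Φ⁻¹(0.8) = 0.842, giving δ = 3.417.
δ = d·√(n/2) ⇒ n = 2(δ/d)² = 2 × (3.417 / 0.92)² = 27.60.
Round up to the next whole unit.

n = 28 per group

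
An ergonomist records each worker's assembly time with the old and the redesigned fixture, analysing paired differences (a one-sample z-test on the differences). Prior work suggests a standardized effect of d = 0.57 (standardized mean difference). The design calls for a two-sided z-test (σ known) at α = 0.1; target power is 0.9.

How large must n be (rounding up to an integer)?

n = 27

Set Φ(δ − 1.645) = 0.9; then δ − 1.645 = Φ⁻¹(0.9) = 1.282, giving δ = 2.926.
(The Φ(−δ − z_{α/2}) term is vanishingly small for δ > 0 and is dropped in the standard sample-size formula.)
δ = d·√n ⇒ n = (δ/d)² = (2.926 / 0.57)² = 26.36.
Round up to the next whole unit.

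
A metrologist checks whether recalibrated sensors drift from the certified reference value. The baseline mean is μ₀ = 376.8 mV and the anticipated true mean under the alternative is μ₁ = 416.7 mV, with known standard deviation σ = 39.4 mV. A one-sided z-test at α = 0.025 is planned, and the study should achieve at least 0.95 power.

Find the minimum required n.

n = 13

Standardized effect: d = |μ₁ − μ₀| / σ = |416.7 − 376.8| / 39.4 = 1.0127
Set Φ(δ − 1.960) = 0.95; then δ − 1.960 = Φ⁻¹(0.95) = 1.645, giving δ = 3.605.
δ = d·√n ⇒ n = (δ/d)² = (3.605 / 1.0127)² = 12.67.
Round up to the next whole unit.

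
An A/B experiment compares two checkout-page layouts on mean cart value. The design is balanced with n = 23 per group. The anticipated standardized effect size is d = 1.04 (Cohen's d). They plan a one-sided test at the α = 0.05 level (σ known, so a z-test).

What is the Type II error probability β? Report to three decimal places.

Noncentrality parameter: δ = d·√(n/2) = 1.04 × √(23/2) = 3.5268
One-sided α = 0.05 → critical value z_{0.05} = 1.645.
Power = P(Z > 1.645 − δ) = Φ(1.882) = 0.9701.
Type II error: β = 1 − power = 1 − 0.9701 = 0.0299.

β ≈ 0.030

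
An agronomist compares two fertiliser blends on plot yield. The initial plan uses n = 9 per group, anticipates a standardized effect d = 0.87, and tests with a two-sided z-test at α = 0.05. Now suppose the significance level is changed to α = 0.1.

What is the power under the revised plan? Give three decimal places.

Power ≈ 0.580

δ = d·√(n/2) = 0.87 × √(9/2) = 1.8455 (unchanged). New critical value: z_{0.05} = 1.645.
Revised power = Φ(δ − 1.645) + Φ(−δ − 1.645) = Φ(0.201) + Φ(-3.490) = 0.5795 + 0.0002 = 0.5798.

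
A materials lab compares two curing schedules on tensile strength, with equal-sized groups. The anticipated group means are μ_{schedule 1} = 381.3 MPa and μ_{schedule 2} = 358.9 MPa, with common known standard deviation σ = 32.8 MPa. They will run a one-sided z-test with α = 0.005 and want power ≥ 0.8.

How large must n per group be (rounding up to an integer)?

n = 51 per group

Standardized effect: d = |μ_{schedule 1} − μ_{schedule 2}| / σ = |381.3 − 358.9| / 32.8 = 0.6829
For power 0.8 need Φ(δ − z_{0.005}) = 0.8, so δ = z_{0.005} + z_{0.20} = 2.576 + 0.842 = 3.417.
δ = d·√(n/2) ⇒ n = 2(δ/d)² = 2 × (3.417 / 0.6829)² = 50.08.
Round up to the next whole unit.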